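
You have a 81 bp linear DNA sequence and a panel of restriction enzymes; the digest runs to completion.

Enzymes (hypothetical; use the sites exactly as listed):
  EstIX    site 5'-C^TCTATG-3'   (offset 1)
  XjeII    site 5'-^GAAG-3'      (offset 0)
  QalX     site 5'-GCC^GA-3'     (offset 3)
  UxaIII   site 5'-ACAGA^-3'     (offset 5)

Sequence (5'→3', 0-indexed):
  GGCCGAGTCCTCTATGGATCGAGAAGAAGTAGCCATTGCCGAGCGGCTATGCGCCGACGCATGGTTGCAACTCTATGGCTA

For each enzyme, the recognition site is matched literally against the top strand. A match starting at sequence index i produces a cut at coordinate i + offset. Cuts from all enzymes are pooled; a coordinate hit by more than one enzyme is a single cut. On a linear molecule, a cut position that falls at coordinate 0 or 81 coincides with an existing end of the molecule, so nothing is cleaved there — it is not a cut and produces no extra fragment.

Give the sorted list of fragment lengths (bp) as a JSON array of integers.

Site scan:
  EstIX (CTCTATG, off=1): starts [9, 70] → cuts [10, 71]
  XjeII (GAAG, off=0): starts [22, 25] → cuts [22, 25]
  QalX (GCCGA, off=3): starts [1, 37, 52] → cuts [4, 40, 55]
  UxaIII (ACAGA, off=5): no sites

All cut coordinates (distinct, sorted): [4, 10, 22, 25, 40, 55, 71]

Fragments:
  [0,4): 4 bp
  [4,10): 6 bp
  [10,22): 12 bp
  [22,25): 3 bp
  [25,40): 15 bp
  [40,55): 15 bp
  [55,71): 16 bp
  [71,81): 10 bp

[3,4,6,10,12,15,15,16]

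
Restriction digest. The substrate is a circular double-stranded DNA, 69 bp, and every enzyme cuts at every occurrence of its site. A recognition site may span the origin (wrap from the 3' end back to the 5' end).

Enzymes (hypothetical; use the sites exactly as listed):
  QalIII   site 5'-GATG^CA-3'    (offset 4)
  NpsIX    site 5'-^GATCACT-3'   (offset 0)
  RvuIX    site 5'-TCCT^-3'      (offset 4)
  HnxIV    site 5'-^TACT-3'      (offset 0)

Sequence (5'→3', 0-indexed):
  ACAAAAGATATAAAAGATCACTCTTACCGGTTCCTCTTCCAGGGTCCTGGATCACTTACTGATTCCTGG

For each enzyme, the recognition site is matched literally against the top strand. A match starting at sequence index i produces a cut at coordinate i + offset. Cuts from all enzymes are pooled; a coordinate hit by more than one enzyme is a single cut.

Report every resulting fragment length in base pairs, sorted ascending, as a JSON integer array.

Site scan:
  QalIII (GATGCA, off=4): no sites
  NpsIX GATCACT/0: at [15, 49] ⇒ [15, 49]
  RvuIX TCCT/4: at [31, 44, 63] ⇒ [35, 48, 67]
  HnxIV TACT/0: at [56] ⇒ [56]

Pooled cuts: [15, 35, 48, 49, 56, 67]

Fragments:
  15→35: 20 bp
  35→48: 13 bp
  48→49: 1 bp
  49→56: 7 bp
  56→67: 11 bp
  67→15 (wrap): 69-67+15 = 17 bp

[1,7,11,13,17,20]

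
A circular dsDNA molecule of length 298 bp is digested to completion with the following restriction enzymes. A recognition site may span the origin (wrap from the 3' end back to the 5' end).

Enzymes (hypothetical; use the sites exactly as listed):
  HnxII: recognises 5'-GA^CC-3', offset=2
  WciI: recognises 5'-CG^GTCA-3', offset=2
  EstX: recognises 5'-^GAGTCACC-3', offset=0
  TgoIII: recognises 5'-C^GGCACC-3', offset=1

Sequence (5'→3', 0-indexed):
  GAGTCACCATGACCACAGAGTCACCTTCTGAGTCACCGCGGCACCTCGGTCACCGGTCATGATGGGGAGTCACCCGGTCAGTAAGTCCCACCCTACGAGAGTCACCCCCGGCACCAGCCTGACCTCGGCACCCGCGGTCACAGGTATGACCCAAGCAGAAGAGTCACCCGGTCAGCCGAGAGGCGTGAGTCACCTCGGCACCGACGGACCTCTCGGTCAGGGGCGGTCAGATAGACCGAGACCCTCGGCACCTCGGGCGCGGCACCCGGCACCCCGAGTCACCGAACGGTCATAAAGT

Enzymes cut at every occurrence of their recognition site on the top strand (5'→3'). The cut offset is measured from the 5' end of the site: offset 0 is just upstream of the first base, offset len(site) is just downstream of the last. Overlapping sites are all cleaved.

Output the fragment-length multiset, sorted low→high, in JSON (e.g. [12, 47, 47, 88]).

[4,5,5,6,7,7,7,8,9,10,10,10,10,10,10,10,10,11,11,11,12,12,12,13,13,13,14,16,22]

Scan for sites:
  HnxII GACC/2: at [10, 120, 147, 206, 233, 239] ⇒ [12, 122, 149, 208, 235, 241]
  WciI CGGTCA/2: at [46, 53, 74, 134, 168, 213, 223, 286] ⇒ [48, 55, 76, 136, 170, 215, 225, 288]
  EstX GAGTCACC/0: at [0, 17, 29, 66, 98, 160, 186, 275] ⇒ [0, 17, 29, 66, 98, 160, 186, 275]
  TgoIII CGGCACC/1: at [38, 108, 125, 195, 245, 259, 266] ⇒ [39, 109, 126, 196, 246, 260, 267]

Pooled cuts: [0, 12, 17, 29, 39, 48, 55, 66, 76, 98, 109, 122, 126, 136, 149, 160, 170, 186, 196, 208, 215, 225, 235, 241, 246, 260, 267, 275, 288]

Fragments:
  0→12: 12 bp
  12→17: 5 bp
  17→29: 12 bp
  29→39: 10 bp
  39→48: 9 bp
  48→55: 7 bp
  55→66: 11 bp
  66→76: 10 bp
  76→98: 22 bp
  98→109: 11 bp
  109→122: 13 bp
  122→126: 4 bp
  126→136: 10 bp
  136→149: 13 bp
  149→160: 11 bp
  160→170: 10 bp
  170→186: 16 bp
  186→196: 10 bp
  196→208: 12 bp
  208→215: 7 bp
  215→225: 10 bp
  225→235: 10 bp
  235→241: 6 bp
  241→246: 5 bp
  246→260: 14 bp
  260→267: 7 bp
  267→275: 8 bp
  275→288: 13 bp
  288→0 (wrap): 298-288+0 = 10 bp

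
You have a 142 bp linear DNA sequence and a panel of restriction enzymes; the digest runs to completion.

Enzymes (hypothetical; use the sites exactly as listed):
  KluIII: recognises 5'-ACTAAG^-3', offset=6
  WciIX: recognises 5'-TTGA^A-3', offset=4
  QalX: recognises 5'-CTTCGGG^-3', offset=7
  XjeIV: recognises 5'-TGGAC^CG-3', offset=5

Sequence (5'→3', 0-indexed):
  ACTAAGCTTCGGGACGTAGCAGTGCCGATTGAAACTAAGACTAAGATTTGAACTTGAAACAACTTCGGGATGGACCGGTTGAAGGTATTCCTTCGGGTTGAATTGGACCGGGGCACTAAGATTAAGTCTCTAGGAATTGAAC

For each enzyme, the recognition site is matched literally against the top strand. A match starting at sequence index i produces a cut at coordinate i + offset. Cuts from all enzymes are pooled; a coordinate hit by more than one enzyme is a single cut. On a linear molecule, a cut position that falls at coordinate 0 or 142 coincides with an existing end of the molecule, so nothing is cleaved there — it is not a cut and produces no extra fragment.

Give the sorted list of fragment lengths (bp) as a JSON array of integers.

Per-enzyme occurrences:
  KluIII ACTAAG/6: at [0, 33, 39, 114] ⇒ [6, 39, 45, 120]
  WciIX TTGAA/4: at [28, 47, 53, 78, 97, 136] ⇒ [32, 51, 57, 82, 101, 140]
  QalX CTTCGGG/7: at [6, 62, 90] ⇒ [13, 69, 97]
  XjeIV TGGACCG/5: at [70, 103] ⇒ [75, 108]

Pooled cuts: [6, 13, 32, 39, 45, 51, 57, 69, 75, 82, 97, 101, 108, 120, 140]

Fragment lengths:
  [0,6): 6 bp
  [6,13): 7 bp
  [13,32): 19 bp
  [32,39): 7 bp
  [39,45): 6 bp
  [45,51): 6 bp
  [51,57): 6 bp
  [57,69): 12 bp
  [69,75): 6 bp
  [75,82): 7 bp
  [82,97): 15 bp
  [97,101): 4 bp
  [101,108): 7 bp
  [108,120): 12 bp
  [120,140): 20 bp
  [140,142): 2 bp

[2,4,6,6,6,6,6,7,7,7,7,12,12,15,19,20]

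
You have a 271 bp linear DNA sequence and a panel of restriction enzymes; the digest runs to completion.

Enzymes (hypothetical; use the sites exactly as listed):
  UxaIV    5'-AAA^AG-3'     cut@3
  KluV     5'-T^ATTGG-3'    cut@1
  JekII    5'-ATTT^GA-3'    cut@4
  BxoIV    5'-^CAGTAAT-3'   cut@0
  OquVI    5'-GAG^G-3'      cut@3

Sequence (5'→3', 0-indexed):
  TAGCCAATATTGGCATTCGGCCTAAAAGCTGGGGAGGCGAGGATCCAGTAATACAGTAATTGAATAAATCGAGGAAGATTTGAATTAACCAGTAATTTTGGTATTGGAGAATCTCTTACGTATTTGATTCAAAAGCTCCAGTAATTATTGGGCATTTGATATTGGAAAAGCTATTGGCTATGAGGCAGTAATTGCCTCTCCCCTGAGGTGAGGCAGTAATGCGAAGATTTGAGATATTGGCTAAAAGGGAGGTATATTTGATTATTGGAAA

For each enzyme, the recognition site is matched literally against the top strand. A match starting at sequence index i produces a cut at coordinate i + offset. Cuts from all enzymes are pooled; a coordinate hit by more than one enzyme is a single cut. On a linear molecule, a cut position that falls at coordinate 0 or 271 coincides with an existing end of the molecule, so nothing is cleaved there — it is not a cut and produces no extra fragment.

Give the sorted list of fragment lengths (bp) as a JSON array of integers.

[1,1,3,4,4,4,5,5,5,5,6,8,8,8,8,8,8,8,8,8,10,10,11,12,13,17,18,20,22,23]

Site scan:
  UxaIV (AAAAG, off=3): starts [23, 130, 165, 242] → cuts [26, 133, 168, 245]
  KluV (TATTGG, off=1): starts [7, 101, 145, 159, 171, 234, 262] → cuts [8, 102, 146, 160, 172, 235, 263]
  JekII (ATTTGA, off=4): starts [77, 121, 153, 226, 255] → cuts [81, 125, 157, 230, 259]
  BxoIV (CAGTAAT, off=0): starts [45, 53, 89, 138, 185, 213] → cuts [45, 53, 89, 138, 185, 213]
  OquVI (GAGG, off=3): starts [33, 38, 70, 181, 204, 209, 248] → cuts [36, 41, 73, 184, 207, 212, 251]

All cut coordinates (distinct, sorted): [8, 26, 36, 41, 45, 53, 73, 81, 89, 102, 125, 133, 138, 146, 157, 160, 168, 172, 184, 185, 207, 212, 213, 230, 235, 245, 251, 259, 263]

Fragments:
  [0,8): 8 bp
  [8,26): 18 bp
  [26,36): 10 bp
  [36,41): 5 bp
  [41,45): 4 bp
  [45,53): 8 bp
  [53,73): 20 bp
  [73,81): 8 bp
  [81,89): 8 bp
  [89,102): 13 bp
  [102,125): 23 bp
  [125,133): 8 bp
  [133,138): 5 bp
  [138,146): 8 bp
  [146,157): 11 bp
  [157,160): 3 bp
  [160,168): 8 bp
  [168,172): 4 bp
  [172,184): 12 bp
  [184,185): 1 bp
  [185,207): 22 bp
  [207,212): 5 bp
  [212,213): 1 bp
  [213,230): 17 bp
  [230,235): 5 bp
  [235,245): 10 bp
  [245,251): 6 bp
  [251,259): 8 bp
  [259,263): 4 bp
  [263,271): 8 bp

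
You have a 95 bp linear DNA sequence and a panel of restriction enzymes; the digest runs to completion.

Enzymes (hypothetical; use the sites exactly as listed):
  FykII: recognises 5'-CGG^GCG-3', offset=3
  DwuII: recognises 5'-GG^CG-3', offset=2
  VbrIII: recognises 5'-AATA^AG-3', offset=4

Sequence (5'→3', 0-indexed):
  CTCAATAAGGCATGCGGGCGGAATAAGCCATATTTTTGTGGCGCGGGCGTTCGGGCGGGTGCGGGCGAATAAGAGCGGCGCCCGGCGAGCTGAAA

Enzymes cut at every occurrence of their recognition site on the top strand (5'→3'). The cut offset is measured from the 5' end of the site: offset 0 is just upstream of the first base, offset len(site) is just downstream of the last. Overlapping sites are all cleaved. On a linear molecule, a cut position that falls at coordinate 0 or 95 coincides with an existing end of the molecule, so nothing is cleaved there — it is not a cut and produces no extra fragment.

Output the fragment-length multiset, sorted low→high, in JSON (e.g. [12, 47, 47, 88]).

Site scan:
  FykII (CGGGCG, off=3): starts [14, 43, 51, 61] → cuts [17, 46, 54, 64]
  DwuII (GGCG, off=2): starts [16, 39, 45, 53, 63, 76, 83] → cuts [18, 41, 47, 55, 65, 78, 85]
  VbrIII (AATAAG, off=4): starts [3, 21, 67] → cuts [7, 25, 71]

All cut coordinates (distinct, sorted): [7, 17, 18, 25, 41, 46, 47, 54, 55, 64, 65, 71, 78, 85]

Fragments:
  [0,7): 7 bp
  [7,17): 10 bp
  [17,18): 1 bp
  [18,25): 7 bp
  [25,41): 16 bp
  [41,46): 5 bp
  [46,47): 1 bp
  [47,54): 7 bp
  [54,55): 1 bp
  [55,64): 9 bp
  [64,65): 1 bp
  [65,71): 6 bp
  [71,78): 7 bp
  [78,85): 7 bp
  [85,95): 10 bp

[1,1,1,1,5,6,7,7,7,7,7,9,10,10,16]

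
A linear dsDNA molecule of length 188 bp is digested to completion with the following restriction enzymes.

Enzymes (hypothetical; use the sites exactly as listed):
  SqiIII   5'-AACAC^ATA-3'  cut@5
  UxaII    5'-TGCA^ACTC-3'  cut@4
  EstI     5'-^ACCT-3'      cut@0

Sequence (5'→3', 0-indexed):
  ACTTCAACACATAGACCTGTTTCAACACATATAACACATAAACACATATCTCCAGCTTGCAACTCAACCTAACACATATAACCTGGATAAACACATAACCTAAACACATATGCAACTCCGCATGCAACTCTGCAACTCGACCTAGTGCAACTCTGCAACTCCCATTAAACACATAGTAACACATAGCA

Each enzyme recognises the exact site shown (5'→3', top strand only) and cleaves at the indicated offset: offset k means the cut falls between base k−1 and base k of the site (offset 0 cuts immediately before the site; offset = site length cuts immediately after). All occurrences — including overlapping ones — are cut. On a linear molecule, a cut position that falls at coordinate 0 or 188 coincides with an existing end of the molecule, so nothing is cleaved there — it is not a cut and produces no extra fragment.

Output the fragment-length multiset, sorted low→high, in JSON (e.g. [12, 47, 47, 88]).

Scan for sites:
  SqiIII (AACACATA, off=5): starts [5, 23, 32, 40, 70, 89, 102, 167, 177] → cuts [10, 28, 37, 45, 75, 94, 107, 172, 182]
  UxaII (TGCAACTC, off=4): starts [57, 110, 122, 130, 145, 153] → cuts [61, 114, 126, 134, 149, 157]
  EstI (ACCT, off=0): starts [14, 66, 80, 97, 139] → cuts [14, 66, 80, 97, 139]

Pooled cuts: [10, 14, 28, 37, 45, 61, 66, 75, 80, 94, 97, 107, 114, 126, 134, 139, 149, 157, 172, 182]

Fragments:
  [0,10): 10 bp
  [10,14): 4 bp
  [14,28): 14 bp
  [28,37): 9 bp
  [37,45): 8 bp
  [45,61): 16 bp
  [61,66): 5 bp
  [66,75): 9 bp
  [75,80): 5 bp
  [80,94): 14 bp
  [94,97): 3 bp
  [97,107): 10 bp
  [107,114): 7 bp
  [114,126): 12 bp
  [126,134): 8 bp
  [134,139): 5 bp
  [139,149): 10 bp
  [149,157): 8 bp
  [157,172): 15 bp
  [172,182): 10 bp
  [182,188): 6 bp

[3,4,5,5,5,6,7,8,8,8,9,9,10,10,10,10,12,14,14,15,16]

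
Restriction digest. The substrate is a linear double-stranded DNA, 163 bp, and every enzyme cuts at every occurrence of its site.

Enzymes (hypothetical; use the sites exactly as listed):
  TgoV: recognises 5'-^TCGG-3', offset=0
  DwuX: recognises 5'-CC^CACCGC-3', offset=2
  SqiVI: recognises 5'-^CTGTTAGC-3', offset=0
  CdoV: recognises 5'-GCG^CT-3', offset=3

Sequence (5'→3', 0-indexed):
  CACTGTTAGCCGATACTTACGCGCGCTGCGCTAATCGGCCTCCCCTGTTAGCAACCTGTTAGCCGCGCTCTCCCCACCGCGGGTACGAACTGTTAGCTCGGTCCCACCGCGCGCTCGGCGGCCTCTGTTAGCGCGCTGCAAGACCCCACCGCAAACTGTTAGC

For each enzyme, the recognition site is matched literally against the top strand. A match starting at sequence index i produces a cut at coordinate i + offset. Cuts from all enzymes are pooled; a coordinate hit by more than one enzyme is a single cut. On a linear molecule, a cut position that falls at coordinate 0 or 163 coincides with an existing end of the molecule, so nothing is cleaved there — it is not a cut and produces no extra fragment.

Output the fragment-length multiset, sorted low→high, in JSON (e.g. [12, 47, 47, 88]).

Site scan:
  TgoV TCGG/0: at [34, 97, 114] ⇒ [34, 97, 114]
  DwuX CCCACCGC/2: at [72, 102, 144] ⇒ [74, 104, 146]
  SqiVI CTGTTAGC/0: at [2, 44, 55, 89, 124, 155] ⇒ [2, 44, 55, 89, 124, 155]
  CdoV GCGCT/3: at [22, 27, 64, 110, 132] ⇒ [25, 30, 67, 113, 135]

All cut coordinates (distinct, sorted): [2, 25, 30, 34, 44, 55, 67, 74, 89, 97, 104, 113, 114, 124, 135, 146, 155]

Fragment lengths:
  [0,2): 2 bp
  [2,25): 23 bp
  [25,30): 5 bp
  [30,34): 4 bp
  [34,44): 10 bp
  [44,55): 11 bp
  [55,67): 12 bp
  [67,74): 7 bp
  [74,89): 15 bp
  [89,97): 8 bp
  [97,104): 7 bp
  [104,113): 9 bp
  [113,114): 1 bp
  [114,124): 10 bp
  [124,135): 11 bp
  [135,146): 11 bp
  [146,155): 9 bp
  [155,163): 8 bp

[1,2,4,5,7,7,8,8,9,9,10,10,11,11,11,12,15,23]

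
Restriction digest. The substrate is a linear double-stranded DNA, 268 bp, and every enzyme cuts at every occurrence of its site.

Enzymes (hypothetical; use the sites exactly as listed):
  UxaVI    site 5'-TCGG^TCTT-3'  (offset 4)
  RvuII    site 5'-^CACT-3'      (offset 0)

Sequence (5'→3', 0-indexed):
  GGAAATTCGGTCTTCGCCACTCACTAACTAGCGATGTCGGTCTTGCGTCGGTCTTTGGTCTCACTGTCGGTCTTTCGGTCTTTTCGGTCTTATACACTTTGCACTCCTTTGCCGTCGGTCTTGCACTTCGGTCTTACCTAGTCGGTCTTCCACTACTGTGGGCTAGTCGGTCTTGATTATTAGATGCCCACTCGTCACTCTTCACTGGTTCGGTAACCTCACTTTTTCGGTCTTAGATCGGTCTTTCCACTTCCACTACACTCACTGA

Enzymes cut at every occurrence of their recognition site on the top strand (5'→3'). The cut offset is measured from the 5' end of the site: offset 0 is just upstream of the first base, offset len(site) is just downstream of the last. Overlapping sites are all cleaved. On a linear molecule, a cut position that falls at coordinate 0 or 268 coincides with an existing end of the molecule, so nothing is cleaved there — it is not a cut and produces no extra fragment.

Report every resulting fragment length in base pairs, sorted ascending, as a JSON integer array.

[4,4,5,5,5,6,6,6,7,7,7,7,7,8,8,9,9,10,10,11,11,11,14,17,17,18,19,20]

Site scan:
  UxaVI (TCGGTCTT, off=4): starts [6, 36, 47, 66, 74, 83, 114, 127, 141, 166, 226, 237] → cuts [10, 40, 51, 70, 78, 87, 118, 131, 145, 170, 230, 241]
  RvuII (CACT, off=0): starts [17, 21, 61, 94, 101, 123, 150, 188, 195, 202, 219, 247, 253, 258, 262] → cuts [17, 21, 61, 94, 101, 123, 150, 188, 195, 202, 219, 247, 253, 258, 262]

Pooled cuts: [10, 17, 21, 40, 51, 61, 70, 78, 87, 94, 101, 118, 123, 131, 145, 150, 170, 188, 195, 202, 219, 230, 241, 247, 253, 258, 262]

Fragments:
  [0,10): 10 bp
  [10,17): 7 bp
  [17,21): 4 bp
  [21,40): 19 bp
  [40,51): 11 bp
  [51,61): 10 bp
  [61,70): 9 bp
  [70,78): 8 bp
  [78,87): 9 bp
  [87,94): 7 bp
  [94,101): 7 bp
  [101,118): 17 bp
  [118,123): 5 bp
  [123,131): 8 bp
  [131,145): 14 bp
  [145,150): 5 bp
  [150,170): 20 bp
  [170,188): 18 bp
  [188,195): 7 bp
  [195,202): 7 bp
  [202,219): 17 bp
  [219,230): 11 bp
  [230,241): 11 bp
  [241,247): 6 bp
  [247,253): 6 bp
  [253,258): 5 bp
  [258,262): 4 bp
  [262,268): 6 bp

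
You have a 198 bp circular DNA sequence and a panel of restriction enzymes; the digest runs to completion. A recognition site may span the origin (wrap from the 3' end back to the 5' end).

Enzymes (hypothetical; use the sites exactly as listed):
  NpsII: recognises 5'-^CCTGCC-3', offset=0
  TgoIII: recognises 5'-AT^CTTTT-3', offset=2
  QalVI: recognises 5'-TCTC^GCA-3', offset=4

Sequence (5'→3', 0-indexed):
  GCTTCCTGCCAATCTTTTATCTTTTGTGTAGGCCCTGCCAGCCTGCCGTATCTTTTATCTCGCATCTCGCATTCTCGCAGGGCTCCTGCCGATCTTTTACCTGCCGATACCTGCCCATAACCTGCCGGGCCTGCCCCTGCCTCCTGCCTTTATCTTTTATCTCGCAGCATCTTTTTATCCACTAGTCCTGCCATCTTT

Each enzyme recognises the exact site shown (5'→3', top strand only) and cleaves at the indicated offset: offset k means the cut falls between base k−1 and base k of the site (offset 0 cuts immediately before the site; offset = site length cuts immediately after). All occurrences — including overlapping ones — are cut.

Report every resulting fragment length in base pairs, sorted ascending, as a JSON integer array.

[6,6,7,7,7,7,8,8,8,9,9,9,10,10,10,10,11,11,13,16,16]

Scan for sites:
  NpsII (CCTGCC, off=0): starts [4, 33, 41, 84, 99, 109, 120, 129, 135, 142, 186] → cuts [4, 33, 41, 84, 99, 109, 120, 129, 135, 142, 186]
  TgoIII (ATCTTTT, off=2): starts [11, 18, 49, 91, 151, 168] → cuts [13, 20, 51, 93, 153, 170]
  QalVI (TCTCGCA, off=4): starts [57, 64, 72, 159] → cuts [61, 68, 76, 163]

All cut coordinates (distinct, sorted): [4, 13, 20, 33, 41, 51, 61, 68, 76, 84, 93, 99, 109, 120, 129, 135, 142, 153, 163, 170, 186]

Fragments:
  4→13: 9 bp
  13→20: 7 bp
  20→33: 13 bp
  33→41: 8 bp
  41→51: 10 bp
  51→61: 10 bp
  61→68: 7 bp
  68→76: 8 bp
  76→84: 8 bp
  84→93: 9 bp
  93→99: 6 bp
  99→109: 10 bp
  109→120: 11 bp
  120→129: 9 bp
  129→135: 6 bp
  135→142: 7 bp
  142→153: 11 bp
  153→163: 10 bp
  163→170: 7 bp
  170→186: 16 bp
  186→4 (wrap): 198-186+4 = 16 bp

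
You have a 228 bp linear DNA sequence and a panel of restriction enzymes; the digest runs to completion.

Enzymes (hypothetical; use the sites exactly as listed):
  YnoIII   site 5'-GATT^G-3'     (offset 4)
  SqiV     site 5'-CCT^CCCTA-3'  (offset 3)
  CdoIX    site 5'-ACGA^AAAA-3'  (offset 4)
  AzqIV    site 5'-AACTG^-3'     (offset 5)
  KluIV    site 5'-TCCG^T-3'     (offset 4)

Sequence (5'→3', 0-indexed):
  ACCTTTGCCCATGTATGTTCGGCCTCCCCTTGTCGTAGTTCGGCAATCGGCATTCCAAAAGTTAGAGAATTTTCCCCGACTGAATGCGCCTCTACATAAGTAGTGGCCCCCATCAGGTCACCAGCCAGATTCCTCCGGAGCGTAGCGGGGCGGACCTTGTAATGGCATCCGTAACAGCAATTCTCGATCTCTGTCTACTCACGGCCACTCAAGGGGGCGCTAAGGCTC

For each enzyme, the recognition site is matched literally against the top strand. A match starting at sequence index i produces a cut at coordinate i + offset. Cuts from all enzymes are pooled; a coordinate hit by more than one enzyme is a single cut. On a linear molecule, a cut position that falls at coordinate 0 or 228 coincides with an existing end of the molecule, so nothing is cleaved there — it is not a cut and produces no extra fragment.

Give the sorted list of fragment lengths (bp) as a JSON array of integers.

Site scan:
  YnoIII (GATTG, off=4): no sites
  SqiV (CCTCCCTA, off=3): no sites
  CdoIX (ACGAAAAA, off=4): no sites
  AzqIV (AACTG, off=5): no sites
  KluIV (TCCGT, off=4): starts [167] → cuts [171]

Pooled cuts: [171]

Fragments:
  [0,171): 171 bp
  [171,228): 57 bp

[57,171]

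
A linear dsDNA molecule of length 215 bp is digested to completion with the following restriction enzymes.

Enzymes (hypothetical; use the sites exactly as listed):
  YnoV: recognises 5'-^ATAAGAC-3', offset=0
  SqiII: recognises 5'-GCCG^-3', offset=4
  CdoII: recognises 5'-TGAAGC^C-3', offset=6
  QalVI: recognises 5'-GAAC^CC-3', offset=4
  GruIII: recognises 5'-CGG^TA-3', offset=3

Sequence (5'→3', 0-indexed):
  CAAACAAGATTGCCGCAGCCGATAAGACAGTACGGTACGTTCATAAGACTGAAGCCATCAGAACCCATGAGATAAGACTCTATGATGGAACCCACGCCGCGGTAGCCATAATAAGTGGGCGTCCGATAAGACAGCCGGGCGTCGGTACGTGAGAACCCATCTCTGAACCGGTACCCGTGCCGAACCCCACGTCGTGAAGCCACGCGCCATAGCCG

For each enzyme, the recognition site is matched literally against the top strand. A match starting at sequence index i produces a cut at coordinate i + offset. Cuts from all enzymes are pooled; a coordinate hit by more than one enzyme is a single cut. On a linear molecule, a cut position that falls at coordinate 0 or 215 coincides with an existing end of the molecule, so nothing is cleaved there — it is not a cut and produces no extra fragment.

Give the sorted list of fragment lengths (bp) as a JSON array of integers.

[3,3,6,7,7,8,8,9,11,11,12,13,14,15,15,15,15,20,23]

Per-enzyme occurrences:
  YnoV ATAAGAC/0: at [21, 42, 71, 125] ⇒ [21, 42, 71, 125]
  SqiII GCCG/4: at [11, 17, 95, 133, 178, 211] ⇒ [15, 21, 99, 137, 182] (position 215 is a terminus of the linear molecule — no cut)
  CdoII TGAAGCC/6: at [49, 194] ⇒ [55, 200]
  QalVI GAACCC/4: at [60, 87, 152, 181] ⇒ [64, 91, 156, 185]
  GruIII CGGTA/3: at [32, 99, 142, 168] ⇒ [35, 102, 145, 171]

Pooled cuts: [15, 21, 35, 42, 55, 64, 71, 91, 99, 102, 125, 137, 145, 156, 171, 182, 185, 200]

Fragment lengths:
  [0,15): 15 bp
  [15,21): 6 bp
  [21,35): 14 bp
  [35,42): 7 bp
  [42,55): 13 bp
  [55,64): 9 bp
  [64,71): 7 bp
  [71,91): 20 bp
  [91,99): 8 bp
  [99,102): 3 bp
  [102,125): 23 bp
  [125,137): 12 bp
  [137,145): 8 bp
  [145,156): 11 bp
  [156,171): 15 bp
  [171,182): 11 bp
  [182,185): 3 bp
  [185,200): 15 bp
  [200,215): 15 bp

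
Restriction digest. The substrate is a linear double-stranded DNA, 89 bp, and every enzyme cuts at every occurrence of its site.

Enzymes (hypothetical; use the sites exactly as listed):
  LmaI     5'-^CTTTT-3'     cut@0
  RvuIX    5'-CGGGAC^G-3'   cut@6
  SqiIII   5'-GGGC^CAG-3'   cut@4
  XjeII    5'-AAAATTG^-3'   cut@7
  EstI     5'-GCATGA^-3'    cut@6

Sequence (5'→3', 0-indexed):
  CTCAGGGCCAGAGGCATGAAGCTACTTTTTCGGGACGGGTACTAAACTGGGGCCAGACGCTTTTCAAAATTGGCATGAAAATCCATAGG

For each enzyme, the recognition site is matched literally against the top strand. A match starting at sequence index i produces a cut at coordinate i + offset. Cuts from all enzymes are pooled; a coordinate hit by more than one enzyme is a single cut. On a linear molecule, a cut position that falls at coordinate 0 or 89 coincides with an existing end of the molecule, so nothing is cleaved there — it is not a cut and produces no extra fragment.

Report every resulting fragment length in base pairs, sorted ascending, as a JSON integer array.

Scan for sites:
  LmaI CTTTT/0: at [24, 59] ⇒ [24, 59]
  RvuIX CGGGACG/6: at [30] ⇒ [36]
  SqiIII GGGCCAG/4: at [4, 49] ⇒ [8, 53]
  XjeII AAAATTG/7: at [65] ⇒ [72]
  EstI GCATGA/6: at [13, 72] ⇒ [19, 78]

Pooled cuts: [8, 19, 24, 36, 53, 59, 72, 78]

Fragment lengths:
  [0,8): 8 bp
  [8,19): 11 bp
  [19,24): 5 bp
  [24,36): 12 bp
  [36,53): 17 bp
  [53,59): 6 bp
  [59,72): 13 bp
  [72,78): 6 bp
  [78,89): 11 bp

[5,6,6,8,11,11,12,13,17]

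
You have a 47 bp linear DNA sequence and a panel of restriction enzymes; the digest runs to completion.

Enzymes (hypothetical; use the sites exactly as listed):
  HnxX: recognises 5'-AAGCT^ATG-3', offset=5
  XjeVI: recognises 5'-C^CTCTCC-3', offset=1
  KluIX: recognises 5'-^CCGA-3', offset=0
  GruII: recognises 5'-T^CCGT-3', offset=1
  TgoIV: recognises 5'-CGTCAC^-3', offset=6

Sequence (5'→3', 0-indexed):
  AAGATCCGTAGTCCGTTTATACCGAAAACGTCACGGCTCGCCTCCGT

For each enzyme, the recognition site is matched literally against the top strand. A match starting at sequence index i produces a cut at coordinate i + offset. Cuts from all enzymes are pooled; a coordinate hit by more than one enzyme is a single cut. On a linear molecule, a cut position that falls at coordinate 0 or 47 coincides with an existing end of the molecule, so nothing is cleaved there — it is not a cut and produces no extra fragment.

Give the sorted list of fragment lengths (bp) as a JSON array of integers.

Site scan:
  HnxX (AAGCTATG, off=5): no sites
  XjeVI (CCTCTCC, off=1): no sites
  KluIX CCGA/0: at [21] ⇒ [21]
  GruII TCCGT/1: at [4, 11, 42] ⇒ [5, 12, 43]
  TgoIV CGTCAC/6: at [28] ⇒ [34]

Pooled cuts: [5, 12, 21, 34, 43]

Fragments:
  [0,5): 5 bp
  [5,12): 7 bp
  [12,21): 9 bp
  [21,34): 13 bp
  [34,43): 9 bp
  [43,47): 4 bp

[4,5,7,9,9,13]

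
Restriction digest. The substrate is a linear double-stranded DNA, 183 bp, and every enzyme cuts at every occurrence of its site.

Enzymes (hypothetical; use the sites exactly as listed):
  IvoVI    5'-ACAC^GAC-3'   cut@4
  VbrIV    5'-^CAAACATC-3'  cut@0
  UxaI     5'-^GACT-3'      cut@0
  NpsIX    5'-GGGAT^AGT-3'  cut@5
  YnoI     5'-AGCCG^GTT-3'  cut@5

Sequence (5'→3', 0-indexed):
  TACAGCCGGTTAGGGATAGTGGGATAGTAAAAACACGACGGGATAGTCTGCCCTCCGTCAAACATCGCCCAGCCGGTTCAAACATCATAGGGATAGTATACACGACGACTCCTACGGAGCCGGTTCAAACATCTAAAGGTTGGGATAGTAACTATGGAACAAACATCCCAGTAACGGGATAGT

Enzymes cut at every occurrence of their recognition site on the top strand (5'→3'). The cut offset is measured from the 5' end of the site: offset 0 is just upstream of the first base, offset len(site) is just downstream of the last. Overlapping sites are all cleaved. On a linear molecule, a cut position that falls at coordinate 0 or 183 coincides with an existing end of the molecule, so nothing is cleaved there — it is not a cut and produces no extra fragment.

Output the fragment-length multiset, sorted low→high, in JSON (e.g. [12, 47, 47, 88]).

Site scan:
  IvoVI ACACGAC/4: at [32, 99] ⇒ [36, 103]
  VbrIV CAAACATC/0: at [58, 78, 125, 159] ⇒ [58, 78, 125, 159]
  UxaI GACT/0: at [106] ⇒ [106]
  NpsIX GGGATAGT/5: at [12, 20, 39, 89, 141, 175] ⇒ [17, 25, 44, 94, 146, 180]
  YnoI AGCCGGTT/5: at [3, 70, 117] ⇒ [8, 75, 122]

Pooled cuts: [8, 17, 25, 36, 44, 58, 75, 78, 94, 103, 106, 122, 125, 146, 159, 180]

Fragments:
  [0,8): 8 bp
  [8,17): 9 bp
  [17,25): 8 bp
  [25,36): 11 bp
  [36,44): 8 bp
  [44,58): 14 bp
  [58,75): 17 bp
  [75,78): 3 bp
  [78,94): 16 bp
  [94,103): 9 bp
  [103,106): 3 bp
  [106,122): 16 bp
  [122,125): 3 bp
  [125,146): 21 bp
  [146,159): 13 bp
  [159,180): 21 bp
  [180,183): 3 bp

[3,3,3,3,8,8,8,9,9,11,13,14,16,16,17,21,21]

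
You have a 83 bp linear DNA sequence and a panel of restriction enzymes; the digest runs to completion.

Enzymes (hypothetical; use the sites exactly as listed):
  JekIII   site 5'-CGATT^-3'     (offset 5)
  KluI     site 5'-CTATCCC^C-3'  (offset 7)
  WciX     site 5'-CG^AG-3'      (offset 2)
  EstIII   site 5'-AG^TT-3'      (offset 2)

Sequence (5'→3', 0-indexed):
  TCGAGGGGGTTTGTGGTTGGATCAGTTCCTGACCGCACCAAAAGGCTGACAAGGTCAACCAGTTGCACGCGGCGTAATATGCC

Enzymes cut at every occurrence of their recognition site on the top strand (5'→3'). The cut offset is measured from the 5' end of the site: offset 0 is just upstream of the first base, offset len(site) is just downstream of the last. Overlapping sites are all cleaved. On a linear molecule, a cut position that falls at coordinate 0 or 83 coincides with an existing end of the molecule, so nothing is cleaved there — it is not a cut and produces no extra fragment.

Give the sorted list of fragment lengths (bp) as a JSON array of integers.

Scan for sites:
  JekIII (CGATT, off=5): no sites
  KluI (CTATCCCC, off=7): no sites
  WciX CGAG/2: at [1] ⇒ [3]
  EstIII AGTT/2: at [23, 60] ⇒ [25, 62]

Pooled cuts: [3, 25, 62]

Fragment lengths:
  [0,3): 3 bp
  [3,25): 22 bp
  [25,62): 37 bp
  [62,83): 21 bp

[3,21,22,37]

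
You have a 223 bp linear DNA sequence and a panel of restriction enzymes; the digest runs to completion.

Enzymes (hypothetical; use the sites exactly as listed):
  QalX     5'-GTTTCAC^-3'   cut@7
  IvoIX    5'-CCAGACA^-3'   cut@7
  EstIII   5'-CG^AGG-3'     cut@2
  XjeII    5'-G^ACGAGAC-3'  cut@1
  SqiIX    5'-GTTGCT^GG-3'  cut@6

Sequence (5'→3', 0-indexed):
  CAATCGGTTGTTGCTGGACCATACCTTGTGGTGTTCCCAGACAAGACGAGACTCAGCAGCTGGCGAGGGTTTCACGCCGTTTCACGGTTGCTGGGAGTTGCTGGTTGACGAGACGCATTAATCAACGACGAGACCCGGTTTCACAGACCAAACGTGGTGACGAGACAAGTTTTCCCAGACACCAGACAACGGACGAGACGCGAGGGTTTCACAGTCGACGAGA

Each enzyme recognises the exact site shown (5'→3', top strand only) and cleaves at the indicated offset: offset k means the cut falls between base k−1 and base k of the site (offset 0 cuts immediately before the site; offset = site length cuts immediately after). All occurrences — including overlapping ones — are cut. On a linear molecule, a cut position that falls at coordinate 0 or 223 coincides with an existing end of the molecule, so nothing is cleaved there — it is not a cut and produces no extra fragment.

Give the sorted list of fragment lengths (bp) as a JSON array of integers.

Per-enzyme occurrences:
  QalX GTTTCAC/7: at [68, 78, 137, 205] ⇒ [75, 85, 144, 212]
  IvoIX CCAGACA/7: at [36, 174, 181] ⇒ [43, 181, 188]
  EstIII CGAGG/2: at [63, 200] ⇒ [65, 202]
  XjeII GACGAGAC/1: at [44, 106, 126, 158, 191] ⇒ [45, 107, 127, 159, 192]
  SqiIX GTTGCTGG/6: at [9, 86, 96] ⇒ [15, 92, 102]

Pooled cuts: [15, 43, 45, 65, 75, 85, 92, 102, 107, 127, 144, 159, 181, 188, 192, 202, 212]

Fragments:
  [0,15): 15 bp
  [15,43): 28 bp
  [43,45): 2 bp
  [45,65): 20 bp
  [65,75): 10 bp
  [75,85): 10 bp
  [85,92): 7 bp
  [92,102): 10 bp
  [102,107): 5 bp
  [107,127): 20 bp
  [127,144): 17 bp
  [144,159): 15 bp
  [159,181): 22 bp
  [181,188): 7 bp
  [188,192): 4 bp
  [192,202): 10 bp
  [202,212): 10 bp
  [212,223): 11 bp

[2,4,5,7,7,10,10,10,10,10,11,15,15,17,20,20,22,28]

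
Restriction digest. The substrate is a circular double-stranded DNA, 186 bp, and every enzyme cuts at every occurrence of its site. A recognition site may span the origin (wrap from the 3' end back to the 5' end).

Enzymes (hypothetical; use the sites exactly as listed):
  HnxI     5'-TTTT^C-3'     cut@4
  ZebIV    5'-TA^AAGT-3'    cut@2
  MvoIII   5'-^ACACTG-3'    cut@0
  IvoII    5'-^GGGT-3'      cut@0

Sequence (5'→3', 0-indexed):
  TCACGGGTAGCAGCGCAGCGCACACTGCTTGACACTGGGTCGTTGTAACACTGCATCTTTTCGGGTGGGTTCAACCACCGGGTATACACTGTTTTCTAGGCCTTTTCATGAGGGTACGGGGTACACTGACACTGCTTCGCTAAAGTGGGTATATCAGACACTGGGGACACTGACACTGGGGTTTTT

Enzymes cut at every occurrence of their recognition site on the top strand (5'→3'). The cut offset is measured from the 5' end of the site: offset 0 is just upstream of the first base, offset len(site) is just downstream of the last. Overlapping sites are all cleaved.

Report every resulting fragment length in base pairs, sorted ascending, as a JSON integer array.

Scan for sites:
  HnxI (TTTTC, off=4): starts [57, 91, 102, 183] → cuts [1, 61, 95, 106]
  ZebIV (TAAAGT, off=2): starts [140] → cuts [142]
  MvoIII (ACACTG, off=0): starts [21, 31, 47, 85, 122, 128, 157, 166, 172] → cuts [21, 31, 47, 85, 122, 128, 157, 166, 172]
  IvoII (GGGT, off=0): starts [4, 36, 62, 66, 79, 111, 118, 146, 178] → cuts [4, 36, 62, 66, 79, 111, 118, 146, 178]

Pooled cuts: [1, 4, 21, 31, 36, 47, 61, 62, 66, 79, 85, 95, 106, 111, 118, 122, 128, 142, 146, 157, 166, 172, 178]

Fragment lengths:
  1→4: 3 bp
  4→21: 17 bp
  21→31: 10 bp
  31→36: 5 bp
  36→47: 11 bp
  47→61: 14 bp
  61→62: 1 bp
  62→66: 4 bp
  66→79: 13 bp
  79→85: 6 bp
  85→95: 10 bp
  95→106: 11 bp
  106→111: 5 bp
  111→118: 7 bp
  118→122: 4 bp
  122→128: 6 bp
  128→142: 14 bp
  142→146: 4 bp
  146→157: 11 bp
  157→166: 9 bp
  166→172: 6 bp
  172→178: 6 bp
  178→1 (wrap): 186-178+1 = 9 bp

[1,3,4,4,4,5,5,6,6,6,6,7,9,9,10,10,11,11,11,13,14,14,17]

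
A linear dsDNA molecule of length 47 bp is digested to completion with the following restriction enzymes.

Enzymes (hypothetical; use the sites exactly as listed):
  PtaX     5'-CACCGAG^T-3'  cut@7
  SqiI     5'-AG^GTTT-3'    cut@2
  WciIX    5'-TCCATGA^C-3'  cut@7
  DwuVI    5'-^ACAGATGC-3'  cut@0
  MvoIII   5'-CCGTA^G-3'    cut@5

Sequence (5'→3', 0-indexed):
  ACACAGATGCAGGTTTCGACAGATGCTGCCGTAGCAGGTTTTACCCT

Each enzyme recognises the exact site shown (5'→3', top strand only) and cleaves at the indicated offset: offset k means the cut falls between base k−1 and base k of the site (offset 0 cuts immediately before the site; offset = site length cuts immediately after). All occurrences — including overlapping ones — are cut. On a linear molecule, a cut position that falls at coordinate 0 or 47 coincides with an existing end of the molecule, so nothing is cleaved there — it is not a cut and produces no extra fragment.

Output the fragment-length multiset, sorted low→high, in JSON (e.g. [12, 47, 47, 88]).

[2,4,6,10,10,15]

Per-enzyme occurrences:
  PtaX (CACCGAGT, off=7): no sites
  SqiI (AGGTTT, off=2): starts [10, 35] → cuts [12, 37]
  WciIX (TCCATGAC, off=7): no sites
  DwuVI (ACAGATGC, off=0): starts [2, 18] → cuts [2, 18]
  MvoIII (CCGTAG, off=5): starts [28] → cuts [33]

All cut coordinates (distinct, sorted): [2, 12, 18, 33, 37]

Fragment lengths:
  [0,2): 2 bp
  [2,12): 10 bp
  [12,18): 6 bp
  [18,33): 15 bp
  [33,37): 4 bp
  [37,47): 10 bp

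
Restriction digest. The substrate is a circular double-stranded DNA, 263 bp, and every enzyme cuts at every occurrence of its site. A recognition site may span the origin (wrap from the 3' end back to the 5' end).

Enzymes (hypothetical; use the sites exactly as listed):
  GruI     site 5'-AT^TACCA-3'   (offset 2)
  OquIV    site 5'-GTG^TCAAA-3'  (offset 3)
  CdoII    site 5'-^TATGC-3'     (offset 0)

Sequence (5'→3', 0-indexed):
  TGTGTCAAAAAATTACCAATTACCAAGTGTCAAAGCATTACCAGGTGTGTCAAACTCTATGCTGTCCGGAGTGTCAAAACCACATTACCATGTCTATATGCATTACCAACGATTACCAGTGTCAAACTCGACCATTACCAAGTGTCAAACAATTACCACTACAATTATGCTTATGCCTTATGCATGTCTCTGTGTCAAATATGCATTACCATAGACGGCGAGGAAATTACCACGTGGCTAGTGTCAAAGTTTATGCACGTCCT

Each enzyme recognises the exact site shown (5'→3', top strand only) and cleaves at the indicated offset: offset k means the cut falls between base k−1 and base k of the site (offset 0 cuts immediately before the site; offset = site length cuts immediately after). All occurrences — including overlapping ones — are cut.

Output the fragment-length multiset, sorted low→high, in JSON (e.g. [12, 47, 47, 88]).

Site scan:
  GruI (ATTACCA, off=2): starts [11, 18, 36, 83, 101, 111, 133, 151, 204, 225] → cuts [13, 20, 38, 85, 103, 113, 135, 153, 206, 227]
  OquIV (GTGTCAAA, off=3): starts [1, 26, 46, 70, 118, 141, 191, 240] → cuts [4, 29, 49, 73, 121, 144, 194, 243]
  CdoII (TATGC, off=0): starts [57, 96, 165, 171, 178, 199, 251] → cuts [57, 96, 165, 171, 178, 199, 251]

All cut coordinates (distinct, sorted): [4, 13, 20, 29, 38, 49, 57, 73, 85, 96, 103, 113, 121, 135, 144, 153, 165, 171, 178, 194, 199, 206, 227, 243, 251]

Fragment lengths:
  4→13: 9 bp
  13→20: 7 bp
  20→29: 9 bp
  29→38: 9 bp
  38→49: 11 bp
  49→57: 8 bp
  57→73: 16 bp
  73→85: 12 bp
  85→96: 11 bp
  96→103: 7 bp
  103→113: 10 bp
  113→121: 8 bp
  121→135: 14 bp
  135→144: 9 bp
  144→153: 9 bp
  153→165: 12 bp
  165→171: 6 bp
  171→178: 7 bp
  178→194: 16 bp
  194→199: 5 bp
  199→206: 7 bp
  206→227: 21 bp
  227→243: 16 bp
  243→251: 8 bp
  251→4 (wrap): 263-251+4 = 16 bp

[5,6,7,7,7,7,8,8,8,9,9,9,9,9,10,11,11,12,12,14,16,16,16,16,21]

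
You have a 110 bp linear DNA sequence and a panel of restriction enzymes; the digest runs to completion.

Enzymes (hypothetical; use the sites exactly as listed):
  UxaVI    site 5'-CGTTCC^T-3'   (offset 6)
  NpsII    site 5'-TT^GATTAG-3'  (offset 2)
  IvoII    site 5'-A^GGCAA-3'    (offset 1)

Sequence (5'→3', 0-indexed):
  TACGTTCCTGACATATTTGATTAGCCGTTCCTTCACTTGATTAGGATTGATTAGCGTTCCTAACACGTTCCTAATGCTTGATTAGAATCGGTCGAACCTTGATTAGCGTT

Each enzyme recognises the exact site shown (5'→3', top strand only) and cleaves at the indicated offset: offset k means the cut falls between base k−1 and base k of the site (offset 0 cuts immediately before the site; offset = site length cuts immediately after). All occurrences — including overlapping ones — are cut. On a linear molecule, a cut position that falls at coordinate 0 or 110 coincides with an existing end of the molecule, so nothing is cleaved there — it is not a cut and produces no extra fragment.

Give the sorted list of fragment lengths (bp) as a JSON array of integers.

[7,8,8,10,10,10,11,12,13,21]

Site scan:
  UxaVI CGTTCCT/6: at [2, 25, 54, 65] ⇒ [8, 31, 60, 71]
  NpsII TTGATTAG/2: at [16, 36, 46, 77, 98] ⇒ [18, 38, 48, 79, 100]
  IvoII (AGGCAA, off=1): no sites

All cut coordinates (distinct, sorted): [8, 18, 31, 38, 48, 60, 71, 79, 100]

Fragments:
  [0,8): 8 bp
  [8,18): 10 bp
  [18,31): 13 bp
  [31,38): 7 bp
  [38,48): 10 bp
  [48,60): 12 bp
  [60,71): 11 bp
  [71,79): 8 bp
  [79,100): 21 bp
  [100,110): 10 bp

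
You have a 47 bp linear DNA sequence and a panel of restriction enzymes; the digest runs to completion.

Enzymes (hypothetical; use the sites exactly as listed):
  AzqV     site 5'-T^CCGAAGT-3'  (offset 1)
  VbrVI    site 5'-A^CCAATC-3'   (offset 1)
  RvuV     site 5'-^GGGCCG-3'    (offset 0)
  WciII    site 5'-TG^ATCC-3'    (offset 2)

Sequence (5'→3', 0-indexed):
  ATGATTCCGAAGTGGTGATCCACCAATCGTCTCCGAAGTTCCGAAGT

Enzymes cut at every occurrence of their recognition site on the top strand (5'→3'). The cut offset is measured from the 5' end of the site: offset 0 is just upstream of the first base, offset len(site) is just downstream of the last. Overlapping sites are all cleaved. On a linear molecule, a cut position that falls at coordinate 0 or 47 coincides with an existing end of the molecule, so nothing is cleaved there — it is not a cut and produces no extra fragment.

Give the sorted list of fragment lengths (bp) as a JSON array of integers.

[5,6,7,8,10,11]

Scan for sites:
  AzqV TCCGAAGT/1: at [5, 31, 39] ⇒ [6, 32, 40]
  VbrVI ACCAATC/1: at [21] ⇒ [22]
  RvuV (GGGCCG, off=0): no sites
  WciII TGATCC/2: at [15] ⇒ [17]

Pooled cuts: [6, 17, 22, 32, 40]

Fragments:
  [0,6): 6 bp
  [6,17): 11 bp
  [17,22): 5 bp
  [22,32): 10 bp
  [32,40): 8 bp
  [40,47): 7 bp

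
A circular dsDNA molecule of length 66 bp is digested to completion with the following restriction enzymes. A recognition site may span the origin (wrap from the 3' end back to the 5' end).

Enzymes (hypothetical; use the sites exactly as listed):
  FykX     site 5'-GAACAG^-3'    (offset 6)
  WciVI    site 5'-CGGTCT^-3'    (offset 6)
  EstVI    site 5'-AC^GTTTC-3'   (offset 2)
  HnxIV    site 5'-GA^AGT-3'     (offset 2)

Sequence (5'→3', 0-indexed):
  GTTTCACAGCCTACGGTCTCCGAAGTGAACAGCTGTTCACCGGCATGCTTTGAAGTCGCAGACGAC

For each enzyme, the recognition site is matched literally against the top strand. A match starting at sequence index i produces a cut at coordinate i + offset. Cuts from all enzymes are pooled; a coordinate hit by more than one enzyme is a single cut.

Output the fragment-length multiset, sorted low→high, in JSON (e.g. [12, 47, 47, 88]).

[4,9,13,19,21]

Scan for sites:
  FykX (GAACAG, off=6): starts [26] → cuts [32]
  WciVI (CGGTCT, off=6): starts [13] → cuts [19]
  EstVI (ACGTTTC, off=2): starts [64] → cuts [0]
  HnxIV (GAAGT, off=2): starts [21, 51] → cuts [23, 53]

Pooled cuts: [0, 19, 23, 32, 53]

Fragments:
  0→19: 19 bp
  19→23: 4 bp
  23→32: 9 bp
  32→53: 21 bp
  53→0 (wrap): 66-53+0 = 13 bp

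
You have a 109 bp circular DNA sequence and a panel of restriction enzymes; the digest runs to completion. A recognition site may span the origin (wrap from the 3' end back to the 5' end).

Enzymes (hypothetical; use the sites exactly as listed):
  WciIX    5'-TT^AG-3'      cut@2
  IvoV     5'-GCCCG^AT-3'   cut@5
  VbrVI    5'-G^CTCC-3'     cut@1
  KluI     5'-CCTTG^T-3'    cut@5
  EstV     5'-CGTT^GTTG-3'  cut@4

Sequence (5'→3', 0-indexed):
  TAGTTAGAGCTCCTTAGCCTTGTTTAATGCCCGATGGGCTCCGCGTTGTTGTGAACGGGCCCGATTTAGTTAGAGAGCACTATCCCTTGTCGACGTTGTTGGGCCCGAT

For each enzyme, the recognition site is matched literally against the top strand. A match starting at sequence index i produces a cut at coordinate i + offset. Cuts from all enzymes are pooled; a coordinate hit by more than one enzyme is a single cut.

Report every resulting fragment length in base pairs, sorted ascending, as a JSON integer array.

Per-enzyme occurrences:
  WciIX TTAG/2: at [3, 13, 65, 69, 108] ⇒ [1, 5, 15, 67, 71]
  IvoV GCCCGAT/5: at [28, 58, 102] ⇒ [33, 63, 107]
  VbrVI GCTCC/1: at [8, 37] ⇒ [9, 38]
  KluI CCTTGT/5: at [17, 84] ⇒ [22, 89]
  EstV CGTTGTTG/4: at [43, 93] ⇒ [47, 97]

All cut coordinates (distinct, sorted): [1, 5, 9, 15, 22, 33, 38, 47, 63, 67, 71, 89, 97, 107]

Fragments:
  1→5: 4 bp
  5→9: 4 bp
  9→15: 6 bp
  15→22: 7 bp
  22→33: 11 bp
  33→38: 5 bp
  38→47: 9 bp
  47→63: 16 bp
  63→67: 4 bp
  67→71: 4 bp
  71→89: 18 bp
  89→97: 8 bp
  97→107: 10 bp
  107→1 (wrap): 109-107+1 = 3 bp

[3,4,4,4,4,5,6,7,8,9,10,11,16,18]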